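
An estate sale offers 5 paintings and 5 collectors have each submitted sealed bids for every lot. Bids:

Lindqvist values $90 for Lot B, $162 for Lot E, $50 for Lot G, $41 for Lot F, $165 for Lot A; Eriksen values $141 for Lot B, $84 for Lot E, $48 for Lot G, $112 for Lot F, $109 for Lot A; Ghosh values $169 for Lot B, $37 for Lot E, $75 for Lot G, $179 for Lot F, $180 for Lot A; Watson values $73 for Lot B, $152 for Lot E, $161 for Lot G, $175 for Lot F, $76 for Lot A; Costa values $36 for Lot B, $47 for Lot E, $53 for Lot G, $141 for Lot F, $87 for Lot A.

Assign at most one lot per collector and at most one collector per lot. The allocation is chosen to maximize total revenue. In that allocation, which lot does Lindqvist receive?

Lindqvist receives Lot E.

Optimal: Lindqvist→Lot E ($162), Eriksen→Lot B ($141), Ghosh→Lot A ($180), Watson→Lot G ($161), Costa→Lot F ($141) — total 162+141+180+161+141 = $785.
Row-greedy (each collector in turn takes its best remaining lot) gives $693, worse by 92.
Every other assignment is strictly worse.
Lindqvist's own top lot is Lot A ($165), but forcing Lindqvist→Lot A and reassigning the rest optimally gives only $720 — worse by 65.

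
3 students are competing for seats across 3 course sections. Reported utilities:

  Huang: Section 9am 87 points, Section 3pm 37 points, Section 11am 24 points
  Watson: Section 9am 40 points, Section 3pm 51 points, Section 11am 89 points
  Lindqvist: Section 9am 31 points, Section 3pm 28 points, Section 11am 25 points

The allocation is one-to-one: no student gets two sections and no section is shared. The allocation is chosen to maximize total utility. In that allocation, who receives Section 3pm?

This is the linear assignment problem.
Optimal: Huang→Section 9am (87 points), Watson→Section 11am (89 points), Lindqvist→Section 3pm (28 points) — total 87+89+28 = 204 points.
Swapping Lindqvist↔Huang (Lindqvist→Section 9am 31 points, Huang→Section 3pm 37 points) loses 47.
Lindqvist's own top section is Section 9am (31 points), but forcing Lindqvist→Section 9am and reassigning the rest optimally gives only 157 points — worse by 47.

Lindqvist receives Section 3pm.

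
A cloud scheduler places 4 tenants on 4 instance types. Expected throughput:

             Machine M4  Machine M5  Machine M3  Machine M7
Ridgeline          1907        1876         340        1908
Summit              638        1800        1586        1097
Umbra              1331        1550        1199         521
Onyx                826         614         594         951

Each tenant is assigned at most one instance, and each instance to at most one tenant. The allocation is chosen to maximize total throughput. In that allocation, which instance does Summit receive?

Optimal: Ridgeline→Machine M4 (1907 ops/s), Summit→Machine M3 (1586 ops/s), Umbra→Machine M5 (1550 ops/s), Onyx→Machine M7 (951 ops/s) — total 1907+1586+1550+951 = 5994 ops/s.
Column-greedy (each instance in turn goes to its best remaining tenant) gives 5857 ops/s, worse by 137.
Next-best assignment: Ridgeline→Machine M7, Summit→Machine M3, Umbra→Machine M5, Onyx→Machine M4 = 5870 ops/s.
No other one-to-one assignment exceeds 5994 ops/s.
Summit's own top instance is Machine M5 (1800 ops/s), but forcing Summit→Machine M5 and reassigning the rest optimally gives only 5857 ops/s — worse by 137.

Summit receives Machine M3.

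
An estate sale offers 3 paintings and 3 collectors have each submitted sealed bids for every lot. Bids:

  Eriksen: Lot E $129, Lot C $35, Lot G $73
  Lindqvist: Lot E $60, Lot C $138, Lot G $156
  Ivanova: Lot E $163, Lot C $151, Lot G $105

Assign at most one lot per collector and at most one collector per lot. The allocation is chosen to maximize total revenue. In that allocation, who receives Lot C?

Ivanova receives Lot C.

Optimal: Eriksen→Lot E ($129), Lindqvist→Lot G ($156), Ivanova→Lot C ($151) — total 129+156+151 = $436.
Max-entry greedy (repeatedly take the single best remaining cell) gives $354, worse by 82.
Next-best assignment: Eriksen→Lot G, Lindqvist→Lot C, Ivanova→Lot E = $374.
Every other assignment is strictly worse.
Ivanova's own top lot is Lot E ($163), but forcing Ivanova→Lot E and reassigning the rest optimally gives only $374 — worse by 62.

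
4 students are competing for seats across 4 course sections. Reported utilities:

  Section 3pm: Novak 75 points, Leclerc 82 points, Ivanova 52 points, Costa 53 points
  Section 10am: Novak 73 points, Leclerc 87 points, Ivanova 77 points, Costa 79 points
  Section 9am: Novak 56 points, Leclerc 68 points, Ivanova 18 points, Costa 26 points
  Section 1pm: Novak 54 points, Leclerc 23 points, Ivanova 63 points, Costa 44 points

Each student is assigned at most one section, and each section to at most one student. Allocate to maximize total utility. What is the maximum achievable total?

Max total: 285 points

This is the linear assignment problem.
Optimal: Novak→Section 3pm (75 points), Leclerc→Section 9am (68 points), Ivanova→Section 1pm (63 points), Costa→Section 10am (79 points) — total 75+68+63+79 = 285 points.
Row-greedy (each student in turn takes its best remaining section) gives 251 points, worse by 34.
Checked against all permutations: 285 points is optimal.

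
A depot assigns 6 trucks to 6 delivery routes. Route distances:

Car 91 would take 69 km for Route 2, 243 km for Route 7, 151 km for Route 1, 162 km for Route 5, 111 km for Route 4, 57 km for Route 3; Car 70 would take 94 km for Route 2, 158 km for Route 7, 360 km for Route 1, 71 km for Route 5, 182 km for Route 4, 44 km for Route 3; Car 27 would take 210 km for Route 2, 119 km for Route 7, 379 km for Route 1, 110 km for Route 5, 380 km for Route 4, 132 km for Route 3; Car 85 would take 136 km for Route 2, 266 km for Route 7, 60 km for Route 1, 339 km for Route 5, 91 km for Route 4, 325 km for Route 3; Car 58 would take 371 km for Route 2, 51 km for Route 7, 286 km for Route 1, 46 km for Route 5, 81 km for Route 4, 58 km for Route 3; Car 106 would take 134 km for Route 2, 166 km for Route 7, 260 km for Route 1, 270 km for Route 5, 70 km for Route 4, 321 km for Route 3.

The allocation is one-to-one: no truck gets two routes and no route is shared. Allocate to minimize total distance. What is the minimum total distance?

Min total: 404 km

Optimal: Car 91→Route 2 (69 km), Car 70→Route 3 (44 km), Car 27→Route 5 (110 km), Car 85→Route 1 (60 km), Car 58→Route 7 (51 km), Car 106→Route 4 (70 km) — total 69+44+110+60+51+70 = 404 km.
Checked against all permutations: 404 km is optimal.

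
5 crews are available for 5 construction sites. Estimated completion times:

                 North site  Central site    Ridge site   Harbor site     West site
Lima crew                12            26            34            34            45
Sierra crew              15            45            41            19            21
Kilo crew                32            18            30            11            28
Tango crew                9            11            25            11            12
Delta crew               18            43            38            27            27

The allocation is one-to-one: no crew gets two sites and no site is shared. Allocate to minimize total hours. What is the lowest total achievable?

Minimum total: 93 hours

Optimal: Lima crew→North site (12 hours), Sierra crew→West site (21 hours), Kilo crew→Harbor site (11 hours), Tango crew→Central site (11 hours), Delta crew→Ridge site (38 hours) — total 12+21+11+11+38 = 93 hours.
Min-entry greedy (repeatedly take the single cheapest remaining cell) gives 105 hours, worse by 12.
Swapping Tango crew↔Kilo crew (Tango crew→Harbor site 11 hours, Kilo crew→Central site 18 hours) adds 7.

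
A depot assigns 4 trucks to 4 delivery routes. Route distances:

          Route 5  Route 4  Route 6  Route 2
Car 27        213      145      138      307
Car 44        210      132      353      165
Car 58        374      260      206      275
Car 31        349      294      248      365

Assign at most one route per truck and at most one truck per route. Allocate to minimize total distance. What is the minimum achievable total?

Treat this as an assignment problem: match each truck to one route.
Optimal: Car 27→Route 4 (145 km), Car 44→Route 2 (165 km), Car 58→Route 6 (206 km), Car 31→Route 5 (349 km) — total 145+165+206+349 = 865 km.
Column-greedy (each route in turn goes to its cheapest remaining truck) gives 926 km, worse by 61.
Next-best assignment: Car 27→Route 5, Car 44→Route 4, Car 58→Route 2, Car 31→Route 6 = 868 km.
No other one-to-one assignment undercuts 865 km.

Minimum total: 865 km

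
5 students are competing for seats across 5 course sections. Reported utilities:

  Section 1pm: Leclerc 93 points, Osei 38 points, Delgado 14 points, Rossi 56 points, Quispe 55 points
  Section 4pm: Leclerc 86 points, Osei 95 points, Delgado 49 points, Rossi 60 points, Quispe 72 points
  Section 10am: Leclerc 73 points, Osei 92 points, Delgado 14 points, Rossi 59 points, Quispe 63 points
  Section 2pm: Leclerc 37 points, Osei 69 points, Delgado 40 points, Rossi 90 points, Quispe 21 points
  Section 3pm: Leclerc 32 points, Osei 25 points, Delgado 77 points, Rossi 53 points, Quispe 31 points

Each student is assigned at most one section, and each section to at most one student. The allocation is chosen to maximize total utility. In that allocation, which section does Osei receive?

This is a one-to-one assignment (maximum-weight bipartite matching).
Optimal: Leclerc→Section 1pm (93 points), Osei→Section 10am (92 points), Delgado→Section 3pm (77 points), Rossi→Section 2pm (90 points), Quispe→Section 4pm (72 points) — total 93+92+77+90+72 = 424 points.
Max-entry greedy (repeatedly take the single best remaining cell) gives 418 points, worse by 6.
Next-best assignment: Leclerc→Section 1pm, Osei→Section 4pm, Delgado→Section 3pm, Rossi→Section 2pm, Quispe→Section 10am = 418 points.
Swapping Quispe↔Osei (Quispe→Section 10am 63 points, Osei→Section 4pm 95 points) loses 6.
Osei's own top section is Section 4pm (95 points), but forcing Osei→Section 4pm and reassigning the rest optimally gives only 418 points — worse by 6.

Osei receives Section 10am.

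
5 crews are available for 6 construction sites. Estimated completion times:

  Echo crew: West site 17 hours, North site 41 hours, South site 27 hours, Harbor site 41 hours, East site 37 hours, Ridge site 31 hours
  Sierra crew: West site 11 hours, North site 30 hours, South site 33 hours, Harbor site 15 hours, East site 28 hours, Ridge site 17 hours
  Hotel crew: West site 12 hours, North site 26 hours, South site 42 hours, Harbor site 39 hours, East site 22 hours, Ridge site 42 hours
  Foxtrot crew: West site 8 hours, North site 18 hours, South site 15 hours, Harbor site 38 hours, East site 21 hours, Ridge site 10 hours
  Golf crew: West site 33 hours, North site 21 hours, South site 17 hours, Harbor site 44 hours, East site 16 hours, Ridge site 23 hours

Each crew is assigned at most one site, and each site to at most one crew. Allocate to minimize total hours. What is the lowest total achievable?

Min total: 80 hours

Treat this as an assignment problem: match each crew to one site.
Optimal: Echo crew→South site (27 hours), Sierra crew→Harbor site (15 hours), Hotel crew→West site (12 hours), Foxtrot crew→Ridge site (10 hours), Golf crew→East site (16 hours) — total 27+15+12+10+16 = 80 hours.
Row-greedy (each crew in turn takes its cheapest remaining site) gives 81 hours, worse by 1.
Next-best assignment: Echo crew→West site, Sierra crew→Harbor site, Hotel crew→East site, Foxtrot crew→Ridge site, Golf crew→South site = 81 hours.
Swapping Hotel crew↔Foxtrot crew (Hotel crew→Ridge site 42 hours, Foxtrot crew→West site 8 hours) adds 28.
Checked against all permutations: 80 hours is optimal.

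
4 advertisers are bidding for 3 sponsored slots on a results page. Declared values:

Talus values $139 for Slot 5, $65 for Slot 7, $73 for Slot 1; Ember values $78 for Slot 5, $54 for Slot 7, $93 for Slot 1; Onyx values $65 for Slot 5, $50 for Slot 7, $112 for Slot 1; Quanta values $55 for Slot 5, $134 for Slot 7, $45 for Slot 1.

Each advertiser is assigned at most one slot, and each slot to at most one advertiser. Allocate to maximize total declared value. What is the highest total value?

Optimal: Talus→Slot 5 ($139), Quanta→Slot 7 ($134), Onyx→Slot 1 ($112) — total 139+134+112 = $385.
Next-best assignment: Talus→Slot 5, Quanta→Slot 7, Ember→Slot 1 = $366.
Swapping Talus↔Onyx (Talus→Slot 1 $73, Onyx→Slot 5 $65) loses 113.

Max total: $385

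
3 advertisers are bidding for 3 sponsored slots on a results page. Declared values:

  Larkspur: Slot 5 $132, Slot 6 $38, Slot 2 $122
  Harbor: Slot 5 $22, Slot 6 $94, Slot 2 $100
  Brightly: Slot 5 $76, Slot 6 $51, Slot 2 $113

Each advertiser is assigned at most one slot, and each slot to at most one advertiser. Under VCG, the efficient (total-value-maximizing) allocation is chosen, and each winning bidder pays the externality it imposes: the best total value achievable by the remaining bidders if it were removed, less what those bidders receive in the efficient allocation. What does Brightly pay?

Efficient allocation: Larkspur→Slot 5 ($132), Harbor→Slot 6 ($94), Brightly→Slot 2 ($113); total welfare W = $339.
Brightly receives Slot 2 at value $113, so the others get W − 113 = $226.
Without Brightly: best allocation of the remaining 2 bidders over all 3 slots is Larkspur→Slot 5 ($132), Harbor→Slot 2 ($100), total $232.
VCG payment = (others' best without Brightly) − (others' welfare with Brightly) = 232 − 226 = $6.

Brightly pays $6.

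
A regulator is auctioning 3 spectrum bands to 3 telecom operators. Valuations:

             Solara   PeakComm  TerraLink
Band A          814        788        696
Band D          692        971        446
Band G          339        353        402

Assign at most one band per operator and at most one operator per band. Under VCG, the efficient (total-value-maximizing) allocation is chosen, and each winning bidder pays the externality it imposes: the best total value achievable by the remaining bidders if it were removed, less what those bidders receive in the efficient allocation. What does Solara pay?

Efficient allocation: Solara→Band A ($814M), PeakComm→Band D ($971M), TerraLink→Band G ($402M); total welfare W = $2187M.
Solara receives Band A at value $814M, so the others get W − 814 = $1373M.
Without Solara: best allocation of the remaining 2 bidders over all 3 bands is PeakComm→Band D ($971M), TerraLink→Band A ($696M), total $1667M.
VCG payment = (others' best without Solara) − (others' welfare with Solara) = 1667 − 1373 = $294M.

Solara pays $294M.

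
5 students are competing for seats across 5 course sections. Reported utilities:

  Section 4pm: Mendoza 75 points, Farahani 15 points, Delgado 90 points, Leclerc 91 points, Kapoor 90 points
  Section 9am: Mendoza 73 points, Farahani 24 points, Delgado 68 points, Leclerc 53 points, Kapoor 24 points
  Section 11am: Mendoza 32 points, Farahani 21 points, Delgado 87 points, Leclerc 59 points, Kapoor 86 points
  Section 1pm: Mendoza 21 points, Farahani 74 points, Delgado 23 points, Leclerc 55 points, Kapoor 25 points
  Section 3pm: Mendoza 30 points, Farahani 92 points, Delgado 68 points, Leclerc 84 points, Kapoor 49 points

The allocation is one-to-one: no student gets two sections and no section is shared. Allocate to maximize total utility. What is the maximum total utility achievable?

Max total: 408 points

Optimal: Mendoza→Section 9am (73 points), Farahani→Section 1pm (74 points), Delgado→Section 11am (87 points), Leclerc→Section 3pm (84 points), Kapoor→Section 4pm (90 points) — total 73+74+87+84+90 = 408 points.
Column-greedy (each section in turn goes to its best remaining student) gives 374 points, worse by 34.
Next-best assignment: Mendoza→Section 9am, Farahani→Section 1pm, Delgado→Section 4pm, Leclerc→Section 3pm, Kapoor→Section 11am = 407 points.
Swapping Farahani↔Kapoor (Farahani→Section 4pm 15 points, Kapoor→Section 1pm 25 points) loses 124.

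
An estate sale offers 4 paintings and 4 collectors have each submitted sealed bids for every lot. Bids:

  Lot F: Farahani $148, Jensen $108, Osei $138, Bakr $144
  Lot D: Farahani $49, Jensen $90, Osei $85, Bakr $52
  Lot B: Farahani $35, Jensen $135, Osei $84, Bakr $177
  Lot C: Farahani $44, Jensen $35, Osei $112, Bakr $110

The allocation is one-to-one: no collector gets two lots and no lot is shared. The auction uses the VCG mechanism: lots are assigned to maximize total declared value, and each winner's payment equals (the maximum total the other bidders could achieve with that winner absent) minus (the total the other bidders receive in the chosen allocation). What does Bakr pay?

Bakr pays $45.

Efficient allocation: Farahani→Lot F ($148), Jensen→Lot D ($90), Osei→Lot C ($112), Bakr→Lot B ($177); total welfare W = $527.
Bakr receives Lot B at value $177, so the others get W − 177 = $350.
Without Bakr: best allocation of the remaining 3 bidders over all 4 lots is Farahani→Lot F ($148), Jensen→Lot B ($135), Osei→Lot C ($112), total $395.
VCG payment = (others' best without Bakr) − (others' welfare with Bakr) = 395 − 350 = $45.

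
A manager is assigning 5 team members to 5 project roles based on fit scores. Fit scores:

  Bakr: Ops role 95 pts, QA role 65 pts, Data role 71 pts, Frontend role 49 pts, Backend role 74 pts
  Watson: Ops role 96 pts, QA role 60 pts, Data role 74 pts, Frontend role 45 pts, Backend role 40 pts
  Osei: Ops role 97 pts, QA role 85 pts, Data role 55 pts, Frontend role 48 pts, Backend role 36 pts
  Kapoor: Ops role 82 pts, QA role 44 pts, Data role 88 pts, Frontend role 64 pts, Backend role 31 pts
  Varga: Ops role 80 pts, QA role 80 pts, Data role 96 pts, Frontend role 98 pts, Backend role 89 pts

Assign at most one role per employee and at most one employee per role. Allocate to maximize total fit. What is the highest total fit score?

This is the linear assignment problem.
Optimal: Bakr→Backend role (74 pts), Watson→Ops role (96 pts), Osei→QA role (85 pts), Kapoor→Data role (88 pts), Varga→Frontend role (98 pts) — total 74+96+85+88+98 = 441 pts.
Max-entry greedy (repeatedly take the single best remaining cell) gives 417 pts, worse by 24.
Next-best assignment: Bakr→Backend role, Watson→QA role, Osei→Ops role, Kapoor→Data role, Varga→Frontend role = 417 pts.
Checked against all permutations: 441 pts is optimal.

Max total: 441 pts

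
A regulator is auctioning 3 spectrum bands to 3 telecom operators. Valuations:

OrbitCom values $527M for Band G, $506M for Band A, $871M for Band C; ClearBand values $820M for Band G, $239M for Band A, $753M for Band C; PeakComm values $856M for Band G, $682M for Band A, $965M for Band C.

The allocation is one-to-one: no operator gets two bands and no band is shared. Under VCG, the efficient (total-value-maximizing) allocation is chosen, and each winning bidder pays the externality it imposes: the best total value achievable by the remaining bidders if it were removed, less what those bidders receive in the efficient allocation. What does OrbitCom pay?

OrbitCom pays $283M.

Efficient allocation: OrbitCom→Band C ($871M), ClearBand→Band G ($820M), PeakComm→Band A ($682M); total welfare W = $2373M.
OrbitCom receives Band C at value $871M, so the others get W − 871 = $1502M.
Without OrbitCom: best allocation of the remaining 2 bidders over all 3 bands is ClearBand→Band G ($820M), PeakComm→Band C ($965M), total $1785M.
VCG payment = (others' best without OrbitCom) − (others' welfare with OrbitCom) = 1785 − 1502 = $283M.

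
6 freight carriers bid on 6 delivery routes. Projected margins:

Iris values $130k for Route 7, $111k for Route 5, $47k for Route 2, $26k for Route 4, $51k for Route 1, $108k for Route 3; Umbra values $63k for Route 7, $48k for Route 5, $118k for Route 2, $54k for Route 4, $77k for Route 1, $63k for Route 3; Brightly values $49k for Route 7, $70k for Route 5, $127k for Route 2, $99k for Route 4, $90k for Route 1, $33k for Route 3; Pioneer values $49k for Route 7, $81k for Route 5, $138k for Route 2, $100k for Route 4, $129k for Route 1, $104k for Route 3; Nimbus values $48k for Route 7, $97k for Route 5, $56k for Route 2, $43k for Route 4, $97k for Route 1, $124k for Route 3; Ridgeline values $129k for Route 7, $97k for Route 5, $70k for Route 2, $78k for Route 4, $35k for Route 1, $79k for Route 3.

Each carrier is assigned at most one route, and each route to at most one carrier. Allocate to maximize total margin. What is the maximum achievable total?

Max total: $710k

This is the linear assignment problem.
Optimal: Iris→Route 5 ($111k), Umbra→Route 2 ($118k), Brightly→Route 4 ($99k), Pioneer→Route 1 ($129k), Nimbus→Route 3 ($124k), Ridgeline→Route 7 ($129k) — total 111+118+99+129+124+129 = $710k.
Column-greedy (each route in turn goes to its best remaining carrier) gives $620k, worse by 90.
Swapping Pioneer↔Umbra (Pioneer→Route 2 $138k, Umbra→Route 1 $77k) loses 32.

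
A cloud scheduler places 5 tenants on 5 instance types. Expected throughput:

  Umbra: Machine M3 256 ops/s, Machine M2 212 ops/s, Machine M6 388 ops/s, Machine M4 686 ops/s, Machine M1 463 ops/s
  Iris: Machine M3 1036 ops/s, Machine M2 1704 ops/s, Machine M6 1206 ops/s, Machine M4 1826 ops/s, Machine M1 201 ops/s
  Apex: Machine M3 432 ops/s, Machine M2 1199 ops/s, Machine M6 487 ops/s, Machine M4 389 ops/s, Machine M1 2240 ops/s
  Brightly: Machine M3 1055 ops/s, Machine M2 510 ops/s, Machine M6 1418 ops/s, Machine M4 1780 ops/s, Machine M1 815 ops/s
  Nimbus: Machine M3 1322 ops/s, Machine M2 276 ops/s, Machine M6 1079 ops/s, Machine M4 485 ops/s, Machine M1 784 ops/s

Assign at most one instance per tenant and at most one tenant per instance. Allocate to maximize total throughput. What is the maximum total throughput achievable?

Optimal: Umbra→Machine M6 (388 ops/s), Iris→Machine M2 (1704 ops/s), Apex→Machine M1 (2240 ops/s), Brightly→Machine M4 (1780 ops/s), Nimbus→Machine M3 (1322 ops/s) — total 388+1704+2240+1780+1322 = 7434 ops/s.
Max-entry greedy (repeatedly take the single best remaining cell) gives 7018 ops/s, worse by 416.

Max total: 7434 ops/s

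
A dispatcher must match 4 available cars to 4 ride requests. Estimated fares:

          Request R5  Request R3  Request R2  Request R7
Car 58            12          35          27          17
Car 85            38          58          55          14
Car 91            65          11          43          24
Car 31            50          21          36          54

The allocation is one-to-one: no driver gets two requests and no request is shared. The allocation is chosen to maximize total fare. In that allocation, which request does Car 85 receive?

Optimal: Car 58→Request R3 ($35), Car 85→Request R2 ($55), Car 91→Request R5 ($65), Car 31→Request R7 ($54) — total 35+55+65+54 = $209.
Max-entry greedy (repeatedly take the single best remaining cell) gives $204, worse by 5.
Swapping Car 85↔Car 91 (Car 85→Request R5 $38, Car 91→Request R2 $43) loses 39.
Car 85's own top request is Request R3 ($58), but forcing Car 85→Request R3 and reassigning the rest optimally gives only $204 — worse by 5.

Car 85 receives Request R2.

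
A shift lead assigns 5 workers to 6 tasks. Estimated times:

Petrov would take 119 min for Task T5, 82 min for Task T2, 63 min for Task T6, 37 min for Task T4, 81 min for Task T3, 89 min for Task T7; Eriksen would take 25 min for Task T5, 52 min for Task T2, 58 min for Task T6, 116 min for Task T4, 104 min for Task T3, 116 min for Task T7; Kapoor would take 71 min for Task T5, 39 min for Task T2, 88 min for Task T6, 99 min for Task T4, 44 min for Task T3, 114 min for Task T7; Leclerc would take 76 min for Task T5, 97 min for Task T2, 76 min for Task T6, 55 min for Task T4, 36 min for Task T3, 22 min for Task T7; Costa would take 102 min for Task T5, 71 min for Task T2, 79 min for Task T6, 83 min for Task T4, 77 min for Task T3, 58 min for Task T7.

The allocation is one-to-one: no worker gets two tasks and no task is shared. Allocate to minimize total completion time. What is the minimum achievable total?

Optimal: Petrov→Task T4 (37 min), Eriksen→Task T5 (25 min), Kapoor→Task T2 (39 min), Leclerc→Task T3 (36 min), Costa→Task T7 (58 min) — total 37+25+39+36+58 = 195 min.
Row-greedy (each worker in turn takes its cheapest remaining task) gives 200 min, worse by 5.
Next-best assignment: Petrov→Task T4, Eriksen→Task T5, Kapoor→Task T3, Leclerc→Task T7, Costa→Task T2 = 199 min.
Swapping Kapoor↔Costa (Kapoor→Task T7 114 min, Costa→Task T2 71 min) adds 88.
Every other assignment is strictly worse.

Minimum total: 195 min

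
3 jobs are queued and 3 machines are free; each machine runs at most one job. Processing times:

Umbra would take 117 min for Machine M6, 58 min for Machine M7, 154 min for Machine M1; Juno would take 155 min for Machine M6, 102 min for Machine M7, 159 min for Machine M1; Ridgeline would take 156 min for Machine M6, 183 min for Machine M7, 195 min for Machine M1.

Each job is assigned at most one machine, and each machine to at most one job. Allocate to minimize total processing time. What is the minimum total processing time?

Optimal: Umbra→Machine M7 (58 min), Juno→Machine M1 (159 min), Ridgeline→Machine M6 (156 min) — total 58+159+156 = 373 min.
Row-greedy (each job in turn takes its cheapest remaining machine) gives 408 min, worse by 35.
Swapping Ridgeline↔Juno (Ridgeline→Machine M1 195 min, Juno→Machine M6 155 min) adds 35.

Minimum total: 373 min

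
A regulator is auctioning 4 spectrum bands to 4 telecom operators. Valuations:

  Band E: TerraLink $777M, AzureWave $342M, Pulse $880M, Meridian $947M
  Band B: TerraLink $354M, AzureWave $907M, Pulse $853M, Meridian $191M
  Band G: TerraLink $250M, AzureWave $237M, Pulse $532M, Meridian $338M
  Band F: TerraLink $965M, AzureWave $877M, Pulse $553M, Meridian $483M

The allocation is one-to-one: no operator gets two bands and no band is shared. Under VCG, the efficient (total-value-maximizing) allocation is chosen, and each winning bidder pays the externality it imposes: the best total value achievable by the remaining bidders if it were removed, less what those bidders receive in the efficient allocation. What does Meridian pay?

Meridian pays $348M.

Efficient allocation: TerraLink→Band F ($965M), AzureWave→Band B ($907M), Pulse→Band G ($532M), Meridian→Band E ($947M); total welfare W = $3351M.
Meridian receives Band E at value $947M, so the others get W − 947 = $2404M.
Without Meridian: best allocation of the remaining 3 bidders over all 4 bands is TerraLink→Band F ($965M), AzureWave→Band B ($907M), Pulse→Band E ($880M), total $2752M.
VCG payment = (others' best without Meridian) − (others' welfare with Meridian) = 2752 − 2404 = $348M.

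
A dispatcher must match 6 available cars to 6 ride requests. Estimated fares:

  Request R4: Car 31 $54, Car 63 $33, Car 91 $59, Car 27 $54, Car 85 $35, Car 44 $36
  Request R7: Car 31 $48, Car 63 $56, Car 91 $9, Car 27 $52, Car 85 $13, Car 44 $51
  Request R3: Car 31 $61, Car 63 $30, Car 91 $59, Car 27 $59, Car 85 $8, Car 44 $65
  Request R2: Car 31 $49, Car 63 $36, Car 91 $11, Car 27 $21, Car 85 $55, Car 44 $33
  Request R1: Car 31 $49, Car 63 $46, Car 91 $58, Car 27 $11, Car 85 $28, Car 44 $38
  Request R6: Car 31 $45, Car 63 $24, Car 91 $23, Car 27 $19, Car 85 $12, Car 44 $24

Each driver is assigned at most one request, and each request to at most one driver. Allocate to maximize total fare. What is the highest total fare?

Treat this as an assignment problem: match each driver to one request.
Optimal: Car 31→Request R6 ($45), Car 63→Request R7 ($56), Car 91→Request R1 ($58), Car 27→Request R4 ($54), Car 85→Request R2 ($55), Car 44→Request R3 ($65) — total 45+56+58+54+55+65 = $333.
Row-greedy (each driver in turn takes its best remaining request) gives $249, worse by 84.
Next-best assignment: Car 31→Request R6, Car 63→Request R1, Car 91→Request R4, Car 27→Request R7, Car 85→Request R2, Car 44→Request R3 = $322.
Swapping Car 44↔Car 85 (Car 44→Request R2 $33, Car 85→Request R3 $8) loses 79.
Checked against all permutations: $333 is optimal.

Max total: $333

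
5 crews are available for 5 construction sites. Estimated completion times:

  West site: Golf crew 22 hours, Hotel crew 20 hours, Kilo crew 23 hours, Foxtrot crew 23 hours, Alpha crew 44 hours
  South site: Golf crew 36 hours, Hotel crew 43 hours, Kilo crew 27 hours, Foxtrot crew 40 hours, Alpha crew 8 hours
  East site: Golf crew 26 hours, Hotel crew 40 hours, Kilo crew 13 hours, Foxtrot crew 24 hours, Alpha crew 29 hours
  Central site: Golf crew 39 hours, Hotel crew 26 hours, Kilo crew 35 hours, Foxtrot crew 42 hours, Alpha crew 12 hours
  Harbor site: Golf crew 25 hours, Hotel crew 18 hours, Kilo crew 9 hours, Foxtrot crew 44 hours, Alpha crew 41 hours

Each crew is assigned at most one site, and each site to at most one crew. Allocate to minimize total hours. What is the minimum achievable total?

Minimum total: 89 hours

Optimal: Golf crew→West site (22 hours), Hotel crew→Central site (26 hours), Kilo crew→Harbor site (9 hours), Foxtrot crew→East site (24 hours), Alpha crew→South site (8 hours) — total 22+26+9+24+8 = 89 hours.
Row-greedy (each crew in turn takes its cheapest remaining site) gives 105 hours, worse by 16.
Checked against all permutations: 89 hours is optimal.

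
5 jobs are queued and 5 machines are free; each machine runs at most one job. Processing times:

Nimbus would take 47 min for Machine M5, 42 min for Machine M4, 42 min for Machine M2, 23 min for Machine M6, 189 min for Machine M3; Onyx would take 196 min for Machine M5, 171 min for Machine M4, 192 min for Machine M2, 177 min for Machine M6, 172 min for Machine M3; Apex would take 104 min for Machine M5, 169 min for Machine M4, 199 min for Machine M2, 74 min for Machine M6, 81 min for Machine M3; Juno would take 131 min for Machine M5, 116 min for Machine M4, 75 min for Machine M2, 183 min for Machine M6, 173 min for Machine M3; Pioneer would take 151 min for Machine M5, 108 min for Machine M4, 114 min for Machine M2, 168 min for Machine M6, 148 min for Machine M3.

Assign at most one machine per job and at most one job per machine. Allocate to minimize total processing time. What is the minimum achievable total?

Min total: 476 min

Optimal: Nimbus→Machine M5 (47 min), Onyx→Machine M3 (172 min), Apex→Machine M6 (74 min), Juno→Machine M2 (75 min), Pioneer→Machine M4 (108 min) — total 47+172+74+75+108 = 476 min.
Min-entry greedy (repeatedly take the single cheapest remaining cell) gives 483 min, worse by 7.
Next-best assignment: Nimbus→Machine M6, Onyx→Machine M3, Apex→Machine M5, Juno→Machine M2, Pioneer→Machine M4 = 482 min.
Swapping Nimbus↔Juno (Nimbus→Machine M2 42 min, Juno→Machine M5 131 min) adds 51.
Every other assignment is strictly worse.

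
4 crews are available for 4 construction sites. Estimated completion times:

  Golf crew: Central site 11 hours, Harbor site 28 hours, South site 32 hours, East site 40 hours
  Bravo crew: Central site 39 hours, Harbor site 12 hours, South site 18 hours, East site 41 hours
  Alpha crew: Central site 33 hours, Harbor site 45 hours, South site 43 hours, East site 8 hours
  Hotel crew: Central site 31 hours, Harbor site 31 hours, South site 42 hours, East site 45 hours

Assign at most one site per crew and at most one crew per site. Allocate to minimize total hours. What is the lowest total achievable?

This is a one-to-one assignment (minimum-cost bipartite matching).
Optimal: Golf crew→Central site (11 hours), Bravo crew→South site (18 hours), Alpha crew→East site (8 hours), Hotel crew→Harbor site (31 hours) — total 11+18+8+31 = 68 hours.
Row-greedy (each crew in turn takes its cheapest remaining site) gives 73 hours, worse by 5.
Swapping Hotel crew↔Bravo crew (Hotel crew→South site 42 hours, Bravo crew→Harbor site 12 hours) adds 5.

Min total: 68 hours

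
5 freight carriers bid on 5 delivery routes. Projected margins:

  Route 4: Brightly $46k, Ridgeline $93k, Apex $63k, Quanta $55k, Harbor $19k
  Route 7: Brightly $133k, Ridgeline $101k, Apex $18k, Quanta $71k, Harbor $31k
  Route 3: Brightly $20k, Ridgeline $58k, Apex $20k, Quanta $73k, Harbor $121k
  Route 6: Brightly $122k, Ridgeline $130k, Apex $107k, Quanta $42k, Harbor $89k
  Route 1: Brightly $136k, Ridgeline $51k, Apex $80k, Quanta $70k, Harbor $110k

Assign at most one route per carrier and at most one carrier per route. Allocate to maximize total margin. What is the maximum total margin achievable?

Optimal: Brightly→Route 1 ($136k), Ridgeline→Route 4 ($93k), Apex→Route 6 ($107k), Quanta→Route 7 ($71k), Harbor→Route 3 ($121k) — total 136+93+107+71+121 = $528k.
Max-entry greedy (repeatedly take the single best remaining cell) gives $521k, worse by 7.
Swapping Ridgeline↔Harbor (Ridgeline→Route 3 $58k, Harbor→Route 4 $19k) loses 137.

Maximum total: $528k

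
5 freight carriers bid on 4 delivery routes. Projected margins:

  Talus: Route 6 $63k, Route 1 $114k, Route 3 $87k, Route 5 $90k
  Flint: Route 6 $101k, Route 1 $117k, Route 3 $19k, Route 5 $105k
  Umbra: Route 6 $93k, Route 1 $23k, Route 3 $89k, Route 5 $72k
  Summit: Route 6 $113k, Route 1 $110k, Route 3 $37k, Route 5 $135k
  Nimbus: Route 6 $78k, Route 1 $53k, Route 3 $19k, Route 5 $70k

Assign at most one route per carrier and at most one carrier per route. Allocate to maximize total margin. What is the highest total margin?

This is a one-to-one assignment (maximum-weight bipartite matching).
Optimal: Flint→Route 6 ($101k), Talus→Route 1 ($114k), Umbra→Route 3 ($89k), Summit→Route 5 ($135k) — total 101+114+89+135 = $439k.
Max-entry greedy (repeatedly take the single best remaining cell) gives $432k, worse by 7.
Swapping Umbra↔Summit (Umbra→Route 5 $72k, Summit→Route 3 $37k) loses 115.

Maximum total: $439k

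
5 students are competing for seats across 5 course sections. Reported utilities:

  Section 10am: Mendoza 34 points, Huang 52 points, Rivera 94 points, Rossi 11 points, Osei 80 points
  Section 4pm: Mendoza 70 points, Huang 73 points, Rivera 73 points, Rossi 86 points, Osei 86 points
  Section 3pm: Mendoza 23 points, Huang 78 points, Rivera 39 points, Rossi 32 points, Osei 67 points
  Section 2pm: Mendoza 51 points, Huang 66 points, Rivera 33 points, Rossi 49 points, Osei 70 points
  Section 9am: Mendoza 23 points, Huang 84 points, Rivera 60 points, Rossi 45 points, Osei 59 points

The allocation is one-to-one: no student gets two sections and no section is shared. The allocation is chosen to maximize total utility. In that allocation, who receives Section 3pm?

Optimal: Mendoza→Section 2pm (51 points), Huang→Section 9am (84 points), Rivera→Section 10am (94 points), Rossi→Section 4pm (86 points), Osei→Section 3pm (67 points) — total 51+84+94+86+67 = 382 points.
Max-entry greedy (repeatedly take the single best remaining cell) gives 357 points, worse by 25.
No other one-to-one assignment exceeds 382 points.
Osei's own top section is Section 4pm (86 points), but forcing Osei→Section 4pm and reassigning the rest optimally gives only 354 points — worse by 28.

Osei receives Section 3pm.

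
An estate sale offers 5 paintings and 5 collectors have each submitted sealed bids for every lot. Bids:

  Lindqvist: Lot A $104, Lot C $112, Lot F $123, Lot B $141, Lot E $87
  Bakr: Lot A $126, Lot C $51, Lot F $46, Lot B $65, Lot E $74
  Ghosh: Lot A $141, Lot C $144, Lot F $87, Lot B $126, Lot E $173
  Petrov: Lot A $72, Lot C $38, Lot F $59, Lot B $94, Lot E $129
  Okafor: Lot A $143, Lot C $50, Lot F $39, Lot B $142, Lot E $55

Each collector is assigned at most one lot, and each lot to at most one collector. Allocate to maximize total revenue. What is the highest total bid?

Optimal: Lindqvist→Lot F ($123), Bakr→Lot A ($126), Ghosh→Lot C ($144), Petrov→Lot E ($129), Okafor→Lot B ($142) — total 123+126+144+129+142 = $664.
Every other assignment is strictly worse.

Max total: $664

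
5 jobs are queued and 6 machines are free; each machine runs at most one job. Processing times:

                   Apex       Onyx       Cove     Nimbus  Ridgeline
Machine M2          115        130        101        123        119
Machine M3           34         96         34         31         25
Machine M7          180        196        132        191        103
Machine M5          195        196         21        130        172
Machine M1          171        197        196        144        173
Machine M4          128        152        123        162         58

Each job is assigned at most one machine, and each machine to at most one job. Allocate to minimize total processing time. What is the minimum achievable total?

Optimal: Apex→Machine M3 (34 min), Onyx→Machine M2 (130 min), Cove→Machine M5 (21 min), Nimbus→Machine M1 (144 min), Ridgeline→Machine M4 (58 min) — total 34+130+21+144+58 = 387 min.
Min-entry greedy (repeatedly take the single cheapest remaining cell) gives 457 min, worse by 70.
Next-best assignment: Apex→Machine M1, Onyx→Machine M2, Cove→Machine M5, Nimbus→Machine M3, Ridgeline→Machine M4 = 411 min.
Every other assignment is strictly worse.

Minimum total: 387 min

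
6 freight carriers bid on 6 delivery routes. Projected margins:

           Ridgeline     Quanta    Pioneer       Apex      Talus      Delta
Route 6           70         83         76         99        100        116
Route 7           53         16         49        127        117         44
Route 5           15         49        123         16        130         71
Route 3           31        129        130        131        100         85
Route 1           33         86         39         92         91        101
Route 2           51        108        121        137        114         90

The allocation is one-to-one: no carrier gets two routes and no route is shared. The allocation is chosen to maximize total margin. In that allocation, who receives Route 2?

Pioneer receives Route 2.

Optimal: Ridgeline→Route 6 ($70k), Quanta→Route 3 ($129k), Pioneer→Route 2 ($121k), Apex→Route 7 ($127k), Talus→Route 5 ($130k), Delta→Route 1 ($101k) — total 70+129+121+127+130+101 = $678k.
Row-greedy (each carrier in turn takes its best remaining route) gives $677k, worse by 1.
Next-best assignment: Ridgeline→Route 6, Quanta→Route 3, Pioneer→Route 5, Apex→Route 2, Talus→Route 7, Delta→Route 1 = $677k.
Pioneer's own top route is Route 3 ($130k), but forcing Pioneer→Route 3 and reassigning the rest optimally gives only $666k — worse by 12.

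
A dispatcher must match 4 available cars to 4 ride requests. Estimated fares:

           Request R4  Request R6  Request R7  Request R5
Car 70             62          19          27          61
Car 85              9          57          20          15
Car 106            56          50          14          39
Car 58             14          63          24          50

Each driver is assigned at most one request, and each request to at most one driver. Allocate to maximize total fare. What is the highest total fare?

Maximum total: $200

This is a one-to-one assignment (maximum-weight bipartite matching).
Optimal: Car 70→Request R5 ($61), Car 85→Request R7 ($20), Car 106→Request R4 ($56), Car 58→Request R6 ($63) — total 61+20+56+63 = $200.
Swapping Car 70↔Car 58 (Car 70→Request R6 $19, Car 58→Request R5 $50) loses 55.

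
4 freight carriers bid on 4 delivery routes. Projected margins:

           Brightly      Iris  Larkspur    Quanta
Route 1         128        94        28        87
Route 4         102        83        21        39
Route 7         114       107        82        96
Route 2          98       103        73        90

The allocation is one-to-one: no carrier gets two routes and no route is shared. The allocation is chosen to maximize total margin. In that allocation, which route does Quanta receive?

Optimal: Brightly→Route 1 ($128k), Iris→Route 4 ($83k), Larkspur→Route 7 ($82k), Quanta→Route 2 ($90k) — total 128+83+82+90 = $383k.
Swapping Quanta↔Iris (Quanta→Route 4 $39k, Iris→Route 2 $103k) loses 31.
Quanta's own top route is Route 7 ($96k), but forcing Quanta→Route 7 and reassigning the rest optimally gives only $380k — worse by 3.

Quanta receives Route 2.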